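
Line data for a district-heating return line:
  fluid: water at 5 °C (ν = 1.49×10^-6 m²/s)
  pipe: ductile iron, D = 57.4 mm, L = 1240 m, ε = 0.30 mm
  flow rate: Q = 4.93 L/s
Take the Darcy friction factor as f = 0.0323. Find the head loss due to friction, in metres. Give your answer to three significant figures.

h_f ≈ 129 m

V = 4Q/(πD²) = 4·0.00493/(π·0.0574²) = 1.905 m/s
h_f = f(L/D)V²/(2g) = 0.03230·(1240/0.0574)·1.905²/(2·9.81) = 129.1 m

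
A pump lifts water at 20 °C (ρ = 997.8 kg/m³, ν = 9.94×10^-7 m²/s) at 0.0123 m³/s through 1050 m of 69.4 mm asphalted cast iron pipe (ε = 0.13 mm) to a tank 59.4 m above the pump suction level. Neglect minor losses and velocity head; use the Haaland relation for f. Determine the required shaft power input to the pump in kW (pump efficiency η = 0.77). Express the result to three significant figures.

P_shaft ≈ 39.6 kW

V = 4Q/(πD²) = 3.252 m/s; Re = 2.27×10^5; ε/D = 0.00187; f = 0.02379
h_f = f(L/D)V²/2g = 194.0 m
Total head H = z + h_f = 59.4 + 194.0 = 253.4 m
P_hyd = ρgQH = 997.8·9.81·0.0123·253.4 = 30.50 kW
P_shaft = P_hyd/η = 30.50/0.77 = 39.62 kW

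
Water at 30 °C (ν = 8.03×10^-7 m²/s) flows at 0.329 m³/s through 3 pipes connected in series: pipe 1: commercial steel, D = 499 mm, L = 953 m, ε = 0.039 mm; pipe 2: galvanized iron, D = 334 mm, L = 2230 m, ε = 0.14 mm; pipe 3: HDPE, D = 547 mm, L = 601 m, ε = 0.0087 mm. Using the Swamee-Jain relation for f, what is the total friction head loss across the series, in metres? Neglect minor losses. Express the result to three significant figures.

Pipe 1: V = 1.682 m/s, Re = 1.05×10^6, ε/D = 7.82×10^-5, f = 0.01312, h_1 = f(L/D)V²/2g = 3.614 m
Pipe 2: V = 3.755 m/s, Re = 1.56×10^6, ε/D = 4.19×10^-4, f = 0.01651, h_2 = f(L/D)V²/2g = 79.24 m
Pipe 3: V = 1.400 m/s, Re = 9.54×10^5, ε/D = 1.59×10^-5, f = 0.01207, h_3 = f(L/D)V²/2g = 1.325 m
Series → Q common, losses add: H = Σh = 84.18 m

H ≈ 84.2 m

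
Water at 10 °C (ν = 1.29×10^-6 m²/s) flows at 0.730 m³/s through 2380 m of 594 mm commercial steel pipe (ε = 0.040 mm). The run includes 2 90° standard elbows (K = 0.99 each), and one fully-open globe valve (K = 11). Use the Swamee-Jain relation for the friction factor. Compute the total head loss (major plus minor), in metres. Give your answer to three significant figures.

H_L ≈ 22.7 m

V = 4Q/(πD²) = 2.634 m/s; V²/2g = 0.3537 m
Re = 1.21×10^6, ε/D = 6.73×10^-5 → f = 0.01276 (Swamee-Jain)
Major: h_f = f(L/D)·V²/2g = 0.01276·4007·0.3537 = 18.08 m
Minor: ΣK = 13.0; h_m = ΣK·V²/2g = 4.591 m
Total H_L = 18.08 + 4.591 = 22.67 m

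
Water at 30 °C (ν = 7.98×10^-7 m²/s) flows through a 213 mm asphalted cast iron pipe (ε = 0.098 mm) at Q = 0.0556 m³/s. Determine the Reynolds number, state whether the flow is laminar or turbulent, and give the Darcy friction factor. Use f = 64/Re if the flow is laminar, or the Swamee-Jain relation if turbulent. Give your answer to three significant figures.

V = 4Q/(πD²) = 1.560 m/s
Re = VD/ν = 1.560·0.213/7.98×10^-7 = 4.16×10^5
Re > 4000 → turbulent; ε/D = 4.60×10^-4
Swamee-Jain: f = 0.01770

Re ≈ 4.16×10^5; turbulent; f ≈ 0.0177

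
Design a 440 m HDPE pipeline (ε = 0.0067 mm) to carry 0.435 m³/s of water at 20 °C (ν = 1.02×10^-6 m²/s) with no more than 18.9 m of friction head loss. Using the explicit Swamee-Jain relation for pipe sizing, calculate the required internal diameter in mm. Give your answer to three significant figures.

Swamee-Jain (Type III): D = 0.66·[ε^1.25·(LQ²/(gh_f))^4.75 + ν·Q^9.4·(L/(gh_f))^5.2]^0.04
LQ²/(gh_f) = 0.4491; L/(gh_f) = 2.373
Term 1 = ε^1.25·(…)^4.75 = 7.60×10^-9; Term 2 = ν·Q^9.4·(…)^5.2 = 3.65×10^-8
D = 0.66·(7.60×10^-9 + 3.65×10^-8)^0.04 = 0.3352 m = 335 mm
Check: V = 4.93 m/s, Re = 1.62×10^6, f = 0.01134, h_f = 18.4 m ≈ 18.9 m ✓

D ≈ 335 mm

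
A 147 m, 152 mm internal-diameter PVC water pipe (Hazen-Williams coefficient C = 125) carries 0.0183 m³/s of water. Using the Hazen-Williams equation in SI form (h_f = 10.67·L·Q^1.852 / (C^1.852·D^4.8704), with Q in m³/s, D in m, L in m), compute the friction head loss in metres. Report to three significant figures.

h_f = 10.67·147·0.0183^1.852 / (125^1.852·0.152^4.8704) = 1.199 m

h_f ≈ 1.20 m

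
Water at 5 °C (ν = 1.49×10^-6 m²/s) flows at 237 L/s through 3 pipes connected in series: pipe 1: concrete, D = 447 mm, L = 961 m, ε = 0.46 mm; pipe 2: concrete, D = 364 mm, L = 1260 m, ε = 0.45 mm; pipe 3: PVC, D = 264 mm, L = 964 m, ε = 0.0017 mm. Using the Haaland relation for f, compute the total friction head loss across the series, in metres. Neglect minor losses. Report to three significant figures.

Pipe 1: V = 1.510 m/s, Re = 4.53×10^5, ε/D = 0.00103, f = 0.02038, h_1 = f(L/D)V²/2g = 5.092 m
Pipe 2: V = 2.277 m/s, Re = 5.56×10^5, ε/D = 0.00124, f = 0.02114, h_2 = f(L/D)V²/2g = 19.34 m
Pipe 3: V = 4.330 m/s, Re = 7.67×10^5, ε/D = 6.44×10^-6, f = 0.01221, h_3 = f(L/D)V²/2g = 42.61 m
Series → Q common, losses add: H = Σh = 67.05 m

H ≈ 67.0 m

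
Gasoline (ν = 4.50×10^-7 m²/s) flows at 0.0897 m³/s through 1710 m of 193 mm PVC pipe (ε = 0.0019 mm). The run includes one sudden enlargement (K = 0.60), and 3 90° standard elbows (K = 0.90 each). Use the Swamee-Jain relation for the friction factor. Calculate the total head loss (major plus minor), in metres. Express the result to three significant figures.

V = 4Q/(πD²) = 3.066 m/s; V²/2g = 0.4792 m
Re = 1.32×10^6, ε/D = 9.84×10^-6 → f = 0.01138 (Swamee-Jain)
Major: h_f = f(L/D)·V²/2g = 0.01138·8860·0.4792 = 48.30 m
Minor: ΣK = 3.30; h_m = ΣK·V²/2g = 1.581 m
Total H_L = 48.30 + 1.581 = 49.88 m

H_L ≈ 49.9 m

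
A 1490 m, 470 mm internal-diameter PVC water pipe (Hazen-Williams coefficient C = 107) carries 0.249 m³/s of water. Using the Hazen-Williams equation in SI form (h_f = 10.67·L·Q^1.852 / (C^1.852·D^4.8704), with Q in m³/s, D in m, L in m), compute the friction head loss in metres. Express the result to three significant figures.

h_f = 10.67·1490·0.249^1.852 / (107^1.852·0.470^4.8704) = 8.350 m

h_f ≈ 8.35 m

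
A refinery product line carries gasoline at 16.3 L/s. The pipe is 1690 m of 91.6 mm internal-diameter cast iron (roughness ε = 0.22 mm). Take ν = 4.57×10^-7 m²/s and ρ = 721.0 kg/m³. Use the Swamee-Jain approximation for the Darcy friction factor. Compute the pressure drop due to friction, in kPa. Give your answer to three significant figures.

Δp ≈ 1020 kPa

V = 4Q/(πD²) = 4·0.0163/(π·0.0916²) = 2.473 m/s
Re = VD/ν = 2.473·0.0916/4.57×10^-7 = 4.96×10^5 → turbulent
ε/D = 0.22/91.6 = 0.00240
Swamee-Jain: f = 0.02504
h_f = f(L/D)V²/(2g) = 0.02504·(1690/0.0916)·2.473²/(2·9.81) = 144.1 m
Δp = ρg·h_f = 721.0·9.81·144.1 = 1019 kPa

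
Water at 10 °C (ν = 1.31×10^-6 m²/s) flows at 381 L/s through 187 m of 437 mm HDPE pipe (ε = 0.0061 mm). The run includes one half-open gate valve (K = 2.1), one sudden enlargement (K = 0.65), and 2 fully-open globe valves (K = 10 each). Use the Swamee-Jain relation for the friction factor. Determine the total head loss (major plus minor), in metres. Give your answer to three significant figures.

H_L ≈ 9.21 m

V = 4Q/(πD²) = 2.540 m/s; V²/2g = 0.3289 m
Re = 8.47×10^5, ε/D = 1.40×10^-5 → f = 0.01224 (Swamee-Jain)
Major: h_f = f(L/D)·V²/2g = 0.01224·427.9·0.3289 = 1.723 m
Minor: ΣK = 22.8; h_m = ΣK·V²/2g = 7.482 m
Total H_L = 1.723 + 7.482 = 9.205 m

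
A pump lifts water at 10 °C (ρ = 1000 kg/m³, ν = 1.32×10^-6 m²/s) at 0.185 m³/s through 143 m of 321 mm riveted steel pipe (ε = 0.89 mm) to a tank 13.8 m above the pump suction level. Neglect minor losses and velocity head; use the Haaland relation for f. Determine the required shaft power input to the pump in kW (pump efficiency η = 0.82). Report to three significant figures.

V = 4Q/(πD²) = 2.286 m/s; Re = 5.56×10^5; ε/D = 0.00277; f = 0.02588
h_f = f(L/D)V²/2g = 3.071 m
Total head H = z + h_f = 13.8 + 3.071 = 16.87 m
P_hyd = ρgQH = 1000·9.81·0.185·16.87 = 30.62 kW
P_shaft = P_hyd/η = 30.62/0.82 = 37.34 kW

P_shaft ≈ 37.3 kW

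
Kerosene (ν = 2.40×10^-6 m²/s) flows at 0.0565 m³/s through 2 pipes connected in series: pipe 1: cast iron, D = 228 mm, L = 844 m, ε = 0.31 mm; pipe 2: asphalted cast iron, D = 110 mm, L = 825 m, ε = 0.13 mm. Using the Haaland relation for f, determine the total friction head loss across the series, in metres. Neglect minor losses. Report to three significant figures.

Pipe 1: V = 1.384 m/s, Re = 1.31×10^5, ε/D = 0.00136, f = 0.02273, h_1 = f(L/D)V²/2g = 8.211 m
Pipe 2: V = 5.945 m/s, Re = 2.72×10^5, ε/D = 0.00118, f = 0.02133, h_2 = f(L/D)V²/2g = 288.2 m
Series → Q common, losses add: H = Σh = 296.4 m

H ≈ 296 m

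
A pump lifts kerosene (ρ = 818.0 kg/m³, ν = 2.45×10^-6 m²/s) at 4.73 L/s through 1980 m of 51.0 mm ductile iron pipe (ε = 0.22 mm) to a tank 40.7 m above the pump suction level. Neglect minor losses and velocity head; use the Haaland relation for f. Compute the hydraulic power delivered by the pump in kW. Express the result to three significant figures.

P_hyd ≈ 14.0 kW

V = 4Q/(πD²) = 2.315 m/s; Re = 4.82×10^4; ε/D = 0.00431; f = 0.03098
h_f = f(L/D)V²/2g = 328.7 m
Total head H = z + h_f = 40.7 + 328.7 = 369.4 m
P_hyd = ρgQH = 818.0·9.81·0.00473·369.4 = 14.02 kW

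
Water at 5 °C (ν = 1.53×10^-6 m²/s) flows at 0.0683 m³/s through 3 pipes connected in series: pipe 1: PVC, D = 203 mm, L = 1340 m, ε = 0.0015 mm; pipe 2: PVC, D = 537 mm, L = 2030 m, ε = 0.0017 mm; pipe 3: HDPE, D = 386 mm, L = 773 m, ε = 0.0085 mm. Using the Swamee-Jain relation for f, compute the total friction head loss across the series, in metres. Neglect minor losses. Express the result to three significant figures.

H ≈ 22.8 m

Pipe 1: V = 2.110 m/s, Re = 2.80×10^5, ε/D = 7.39×10^-6, f = 0.01465, h_1 = f(L/D)V²/2g = 21.94 m
Pipe 2: V = 0.3016 m/s, Re = 1.06×10^5, ε/D = 3.17×10^-6, f = 0.01767, h_2 = f(L/D)V²/2g = 0.3097 m
Pipe 3: V = 0.5837 m/s, Re = 1.47×10^5, ε/D = 2.20×10^-5, f = 0.01667, h_3 = f(L/D)V²/2g = 0.5796 m
Series → Q common, losses add: H = Σh = 22.83 m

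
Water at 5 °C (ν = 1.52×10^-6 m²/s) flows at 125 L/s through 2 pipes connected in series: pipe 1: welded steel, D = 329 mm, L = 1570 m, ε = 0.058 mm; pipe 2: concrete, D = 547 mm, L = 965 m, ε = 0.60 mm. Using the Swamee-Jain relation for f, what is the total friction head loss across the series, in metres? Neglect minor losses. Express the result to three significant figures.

H ≈ 8.97 m

Pipe 1: V = 1.470 m/s, Re = 3.18×10^5, ε/D = 1.76×10^-4, f = 0.01601, h_1 = f(L/D)V²/2g = 8.417 m
Pipe 2: V = 0.5319 m/s, Re = 1.91×10^5, ε/D = 0.00110, f = 0.02162, h_2 = f(L/D)V²/2g = 0.5500 m
Series → Q common, losses add: H = Σh = 8.967 m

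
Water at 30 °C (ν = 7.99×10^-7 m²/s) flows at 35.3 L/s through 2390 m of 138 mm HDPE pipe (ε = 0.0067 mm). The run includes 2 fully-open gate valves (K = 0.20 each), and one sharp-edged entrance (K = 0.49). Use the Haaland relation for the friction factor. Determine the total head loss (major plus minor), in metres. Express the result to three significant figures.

H_L ≈ 69.4 m

V = 4Q/(πD²) = 2.360 m/s; V²/2g = 0.2839 m
Re = 4.08×10^5, ε/D = 4.86×10^-5 → f = 0.01407 (Haaland)
Major: h_f = f(L/D)·V²/2g = 0.01407·17319·0.2839 = 69.19 m
Minor: ΣK = 0.890; h_m = ΣK·V²/2g = 0.2527 m
Total H_L = 69.19 + 0.2527 = 69.44 m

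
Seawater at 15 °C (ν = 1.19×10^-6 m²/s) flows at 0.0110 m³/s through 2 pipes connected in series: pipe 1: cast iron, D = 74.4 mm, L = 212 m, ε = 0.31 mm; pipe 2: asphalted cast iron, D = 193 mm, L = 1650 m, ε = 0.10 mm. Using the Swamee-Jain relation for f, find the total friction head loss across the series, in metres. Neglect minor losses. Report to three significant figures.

H ≈ 28.9 m

Pipe 1: V = 2.530 m/s, Re = 1.58×10^5, ε/D = 0.00417, f = 0.02964, h_1 = f(L/D)V²/2g = 27.56 m
Pipe 2: V = 0.3760 m/s, Re = 6.10×10^4, ε/D = 5.18×10^-4, f = 0.02197, h_2 = f(L/D)V²/2g = 1.353 m
Series → Q common, losses add: H = Σh = 28.91 m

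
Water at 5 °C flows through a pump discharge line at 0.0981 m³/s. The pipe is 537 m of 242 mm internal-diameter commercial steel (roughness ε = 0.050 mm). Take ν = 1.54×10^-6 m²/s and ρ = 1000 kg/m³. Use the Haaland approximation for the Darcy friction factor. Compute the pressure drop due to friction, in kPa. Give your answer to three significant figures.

V = 4Q/(πD²) = 4·0.0981/(π·0.242²) = 2.133 m/s
Re = VD/ν = 2.133·0.242/1.54×10^-6 = 3.35×10^5 → turbulent
ε/D = 0.050/242 = 2.07×10^-4
Haaland: f = 0.01593
h_f = f(L/D)V²/(2g) = 0.01593·(537/0.242)·2.133²/(2·9.81) = 8.193 m
Δp = ρg·h_f = 1000·9.81·8.193 = 80.38 kPa

Δp ≈ 80.4 kPa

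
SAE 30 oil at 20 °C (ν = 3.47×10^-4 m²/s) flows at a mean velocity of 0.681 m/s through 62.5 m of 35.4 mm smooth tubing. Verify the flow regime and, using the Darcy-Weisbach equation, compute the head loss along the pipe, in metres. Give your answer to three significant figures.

h_f ≈ 38.4 m

Re = VD/ν = 0.681·0.03540/3.47×10^-4 = 69.5 → laminar (Re < 2300)
f = 64/Re = 0.9212
h_f = f(L/D)V²/(2g) = 0.9212·(62.5/0.03540)·0.681²/(2·9.81) = 38.44 m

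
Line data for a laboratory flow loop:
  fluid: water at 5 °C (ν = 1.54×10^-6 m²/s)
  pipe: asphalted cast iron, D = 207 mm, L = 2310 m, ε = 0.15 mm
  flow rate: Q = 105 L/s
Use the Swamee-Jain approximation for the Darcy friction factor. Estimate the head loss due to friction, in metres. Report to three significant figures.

h_f ≈ 106 m

V = 4Q/(πD²) = 4·0.105/(π·0.207²) = 3.120 m/s
Re = VD/ν = 3.120·0.207/1.54×10^-6 = 4.19×10^5 → turbulent
ε/D = 0.15/207 = 7.25×10^-4
Swamee-Jain: f = 0.01919
h_f = f(L/D)V²/(2g) = 0.01919·(2310/0.207)·3.120²/(2·9.81) = 106.2 m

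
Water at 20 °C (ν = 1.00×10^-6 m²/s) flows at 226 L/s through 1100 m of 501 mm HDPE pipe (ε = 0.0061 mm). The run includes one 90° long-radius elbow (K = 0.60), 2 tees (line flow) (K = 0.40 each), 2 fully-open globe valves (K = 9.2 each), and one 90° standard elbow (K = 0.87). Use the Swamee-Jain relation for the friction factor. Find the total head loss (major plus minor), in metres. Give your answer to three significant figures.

V = 4Q/(πD²) = 1.146 m/s; V²/2g = 0.06699 m
Re = 5.74×10^5, ε/D = 1.22×10^-5 → f = 0.01298 (Swamee-Jain)
Major: h_f = f(L/D)·V²/2g = 0.01298·2196·0.06699 = 1.910 m
Minor: ΣK = 20.7; h_m = ΣK·V²/2g = 1.385 m
Total H_L = 1.910 + 1.385 = 3.294 m

H_L ≈ 3.29 m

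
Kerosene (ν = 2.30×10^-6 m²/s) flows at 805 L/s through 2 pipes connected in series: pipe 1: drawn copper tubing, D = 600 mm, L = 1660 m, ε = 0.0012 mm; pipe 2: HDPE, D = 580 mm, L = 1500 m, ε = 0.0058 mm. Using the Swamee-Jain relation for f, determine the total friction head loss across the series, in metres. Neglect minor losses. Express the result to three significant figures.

Pipe 1: V = 2.847 m/s, Re = 7.43×10^5, ε/D = 2.00×10^-6, f = 0.01225, h_1 = f(L/D)V²/2g = 14.01 m
Pipe 2: V = 3.047 m/s, Re = 7.68×10^5, ε/D = 1.00×10^-5, f = 0.01235, h_2 = f(L/D)V²/2g = 15.11 m
Series → Q common, losses add: H = Σh = 29.12 m

H ≈ 29.1 m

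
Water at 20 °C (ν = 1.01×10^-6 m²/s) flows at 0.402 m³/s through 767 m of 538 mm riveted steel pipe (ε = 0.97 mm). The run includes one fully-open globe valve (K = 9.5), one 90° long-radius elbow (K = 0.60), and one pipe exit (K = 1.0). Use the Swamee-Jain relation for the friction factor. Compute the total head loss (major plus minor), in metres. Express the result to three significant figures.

V = 4Q/(πD²) = 1.768 m/s; V²/2g = 0.1594 m
Re = 9.42×10^5, ε/D = 0.00180 → f = 0.02308 (Swamee-Jain)
Major: h_f = f(L/D)·V²/2g = 0.02308·1426·0.1594 = 5.244 m
Minor: ΣK = 11.1; h_m = ΣK·V²/2g = 1.769 m
Total H_L = 5.244 + 1.769 = 7.013 m

H_L ≈ 7.01 m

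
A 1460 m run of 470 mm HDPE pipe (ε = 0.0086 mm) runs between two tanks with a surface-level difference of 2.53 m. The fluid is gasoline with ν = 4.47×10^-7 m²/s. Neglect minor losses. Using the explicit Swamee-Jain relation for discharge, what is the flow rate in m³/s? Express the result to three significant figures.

Q ≈ 0.203 m³/s

Swamee-Jain (Type II): Q = -0.965·√(gD⁵h_f/L)·ln[ε/(3.7D) + √(3.17ν²L/(gD³h_f))]
√(gD⁵h_f/L) = √(9.81·0.470⁵·2.53/1460) = 0.01975
ε/(3.7D) = 4.95×10^-6; √(3.17ν²L/(gD³h_f)) = 1.89×10^-5
Q = -0.965·0.01975·ln(2.389×10^-5) = 0.2028 m³/s
Check: V = 1.17 m/s, Re = 1.23×10^6, f = 0.01171, h_f = 2.53 m ≈ 2.53 m ✓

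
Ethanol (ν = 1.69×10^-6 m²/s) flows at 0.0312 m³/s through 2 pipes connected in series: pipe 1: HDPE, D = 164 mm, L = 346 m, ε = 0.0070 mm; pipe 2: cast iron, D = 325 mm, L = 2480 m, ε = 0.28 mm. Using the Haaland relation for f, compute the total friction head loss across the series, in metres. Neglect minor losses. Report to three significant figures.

H ≈ 5.16 m

Pipe 1: V = 1.477 m/s, Re = 1.43×10^5, ε/D = 4.27×10^-5, f = 0.01678, h_1 = f(L/D)V²/2g = 3.936 m
Pipe 2: V = 0.3761 m/s, Re = 7.23×10^4, ε/D = 8.62×10^-4, f = 0.02224, h_2 = f(L/D)V²/2g = 1.223 m
Series → Q common, losses add: H = Σh = 5.160 m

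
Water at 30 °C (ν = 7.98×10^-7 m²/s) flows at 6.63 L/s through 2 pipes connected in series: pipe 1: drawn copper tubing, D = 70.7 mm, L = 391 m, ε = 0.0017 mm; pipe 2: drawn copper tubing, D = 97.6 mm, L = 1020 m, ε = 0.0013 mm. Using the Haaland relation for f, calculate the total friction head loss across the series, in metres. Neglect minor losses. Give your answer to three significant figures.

Pipe 1: V = 1.689 m/s, Re = 1.50×10^5, ε/D = 2.40×10^-5, f = 0.01654, h_1 = f(L/D)V²/2g = 13.30 m
Pipe 2: V = 0.8862 m/s, Re = 1.08×10^5, ε/D = 1.33×10^-5, f = 0.01758, h_2 = f(L/D)V²/2g = 7.354 m
Series → Q common, losses add: H = Σh = 20.65 m

H ≈ 20.6 m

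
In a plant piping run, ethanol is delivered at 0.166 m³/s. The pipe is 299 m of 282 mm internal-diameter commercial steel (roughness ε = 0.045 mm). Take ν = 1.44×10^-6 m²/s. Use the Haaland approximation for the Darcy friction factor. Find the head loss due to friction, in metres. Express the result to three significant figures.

V = 4Q/(πD²) = 4·0.166/(π·0.282²) = 2.658 m/s
Re = VD/ν = 2.658·0.282/1.44×10^-6 = 5.20×10^5 → turbulent
ε/D = 0.045/282 = 1.60×10^-4
Haaland: f = 0.01484
h_f = f(L/D)V²/(2g) = 0.01484·(299/0.282)·2.658²/(2·9.81) = 5.666 m

h_f ≈ 5.67 m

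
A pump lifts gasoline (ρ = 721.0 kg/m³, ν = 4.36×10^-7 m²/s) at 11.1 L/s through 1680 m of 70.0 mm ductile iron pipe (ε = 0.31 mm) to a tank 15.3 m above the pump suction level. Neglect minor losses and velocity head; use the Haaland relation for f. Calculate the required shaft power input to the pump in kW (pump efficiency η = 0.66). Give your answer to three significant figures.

P_shaft ≈ 37.6 kW

V = 4Q/(πD²) = 2.884 m/s; Re = 4.63×10^5; ε/D = 0.00443; f = 0.02954
h_f = f(L/D)V²/2g = 300.6 m
Total head H = z + h_f = 15.3 + 300.6 = 315.9 m
P_hyd = ρgQH = 721.0·9.81·0.0111·315.9 = 24.81 kW
P_shaft = P_hyd/η = 24.81/0.66 = 37.58 kW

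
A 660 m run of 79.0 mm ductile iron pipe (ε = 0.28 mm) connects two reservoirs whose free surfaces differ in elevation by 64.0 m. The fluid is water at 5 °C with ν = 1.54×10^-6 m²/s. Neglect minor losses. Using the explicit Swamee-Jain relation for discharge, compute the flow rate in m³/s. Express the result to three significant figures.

Q ≈ 0.0113 m³/s

Swamee-Jain (Type II): Q = -0.965·√(gD⁵h_f/L)·ln[ε/(3.7D) + √(3.17ν²L/(gD³h_f))]
√(gD⁵h_f/L) = √(9.81·0.0790⁵·64.0/660) = 0.001711
ε/(3.7D) = 9.58×10^-4; √(3.17ν²L/(gD³h_f)) = 1.27×10^-4
Q = -0.965·0.001711·ln(0.001085) = 0.01127 m³/s
Check: V = 2.30 m/s, Re = 1.18×10^5, f = 0.02867, h_f = 64.5 m ≈ 64.0 m ✓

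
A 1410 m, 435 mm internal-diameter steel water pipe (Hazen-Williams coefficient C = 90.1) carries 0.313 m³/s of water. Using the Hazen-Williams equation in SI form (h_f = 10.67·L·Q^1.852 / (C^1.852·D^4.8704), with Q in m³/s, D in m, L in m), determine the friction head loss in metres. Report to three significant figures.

h_f = 10.67·1410·0.313^1.852 / (90.1^1.852·0.435^4.8704) = 24.19 m

h_f ≈ 24.2 m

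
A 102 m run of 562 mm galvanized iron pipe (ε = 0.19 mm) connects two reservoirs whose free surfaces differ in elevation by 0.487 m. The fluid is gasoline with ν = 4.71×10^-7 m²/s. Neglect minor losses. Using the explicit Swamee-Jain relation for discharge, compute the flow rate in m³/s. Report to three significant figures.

Swamee-Jain (Type II): Q = -0.965·√(gD⁵h_f/L)·ln[ε/(3.7D) + √(3.17ν²L/(gD³h_f))]
√(gD⁵h_f/L) = √(9.81·0.562⁵·0.487/102) = 0.05124
ε/(3.7D) = 9.14×10^-5; √(3.17ν²L/(gD³h_f)) = 9.20×10^-6
Q = -0.965·0.05124·ln(1.006×10^-4) = 0.4552 m³/s
Check: V = 1.83 m/s, Re = 2.19×10^6, f = 0.01571, h_f = 0.489 m ≈ 0.487 m ✓

Q ≈ 0.455 m³/s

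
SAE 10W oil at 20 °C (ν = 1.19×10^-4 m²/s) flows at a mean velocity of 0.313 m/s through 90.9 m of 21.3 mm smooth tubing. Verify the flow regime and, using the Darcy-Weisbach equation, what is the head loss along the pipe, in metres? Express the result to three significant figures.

h_f ≈ 24.3 m

Re = VD/ν = 0.313·0.02130/1.19×10^-4 = 56.0 → laminar (Re < 2300)
f = 64/Re = 1.142
h_f = f(L/D)V²/(2g) = 1.142·(90.9/0.02130)·0.313²/(2·9.81) = 24.34 m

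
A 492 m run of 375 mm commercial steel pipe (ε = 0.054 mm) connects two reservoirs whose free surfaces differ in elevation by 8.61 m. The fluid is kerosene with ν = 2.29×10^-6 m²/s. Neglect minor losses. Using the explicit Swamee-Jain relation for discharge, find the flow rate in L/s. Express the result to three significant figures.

Swamee-Jain (Type II): Q = -0.965·√(gD⁵h_f/L)·ln[ε/(3.7D) + √(3.17ν²L/(gD³h_f))]
√(gD⁵h_f/L) = √(9.81·0.375⁵·8.61/492) = 0.03568
ε/(3.7D) = 3.89×10^-5; √(3.17ν²L/(gD³h_f)) = 4.29×10^-5
Q = -0.965·0.03568·ln(8.177×10^-5) = 0.3241 m³/s
Check: V = 2.93 m/s, Re = 4.80×10^5, f = 0.01502, h_f = 8.64 m ≈ 8.61 m ✓

Q ≈ 324 L/s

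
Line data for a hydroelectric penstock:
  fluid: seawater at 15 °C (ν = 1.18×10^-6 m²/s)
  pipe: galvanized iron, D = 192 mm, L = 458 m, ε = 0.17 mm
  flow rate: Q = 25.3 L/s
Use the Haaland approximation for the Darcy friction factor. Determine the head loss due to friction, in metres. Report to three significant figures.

V = 4Q/(πD²) = 4·0.0253/(π·0.192²) = 0.8738 m/s
Re = VD/ν = 0.8738·0.192/1.18×10^-6 = 1.42×10^5 → turbulent
ε/D = 0.17/192 = 8.85×10^-4
Haaland: f = 0.02092
h_f = f(L/D)V²/(2g) = 0.02092·(458/0.192)·0.8738²/(2·9.81) = 1.942 m

h_f ≈ 1.94 m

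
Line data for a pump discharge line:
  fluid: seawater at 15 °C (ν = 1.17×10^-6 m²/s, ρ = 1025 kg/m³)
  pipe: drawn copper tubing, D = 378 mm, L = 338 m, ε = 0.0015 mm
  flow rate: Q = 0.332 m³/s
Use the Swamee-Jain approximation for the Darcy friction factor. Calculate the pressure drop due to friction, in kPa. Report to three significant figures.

Δp ≈ 47.3 kPa

V = 4Q/(πD²) = 4·0.332/(π·0.378²) = 2.958 m/s
Re = VD/ν = 2.958·0.378/1.17×10^-6 = 9.56×10^5 → turbulent
ε/D = 0.0015/378 = 3.97×10^-6
Swamee-Jain: f = 0.01179
h_f = f(L/D)V²/(2g) = 0.01179·(338/0.378)·2.958²/(2·9.81) = 4.704 m
Δp = ρg·h_f = 1025·9.81·4.704 = 47.30 kPa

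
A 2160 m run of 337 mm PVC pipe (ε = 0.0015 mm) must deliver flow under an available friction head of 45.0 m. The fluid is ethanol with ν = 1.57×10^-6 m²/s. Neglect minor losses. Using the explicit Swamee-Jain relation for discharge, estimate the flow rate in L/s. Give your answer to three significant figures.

Swamee-Jain (Type II): Q = -0.965·√(gD⁵h_f/L)·ln[ε/(3.7D) + √(3.17ν²L/(gD³h_f))]
√(gD⁵h_f/L) = √(9.81·0.337⁵·45.0/2160) = 0.02980
ε/(3.7D) = 1.20×10^-6; √(3.17ν²L/(gD³h_f)) = 3.16×10^-5
Q = -0.965·0.02980·ln(3.281×10^-5) = 0.2970 m³/s
Check: V = 3.33 m/s, Re = 7.15×10^5, f = 0.01238, h_f = 44.8 m ≈ 45.0 m ✓

Q ≈ 297 L/s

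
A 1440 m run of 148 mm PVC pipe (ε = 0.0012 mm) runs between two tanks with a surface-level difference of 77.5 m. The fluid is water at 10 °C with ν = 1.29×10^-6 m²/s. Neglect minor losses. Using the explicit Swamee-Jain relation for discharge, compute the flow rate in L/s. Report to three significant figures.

Q ≈ 57.7 L/s

Swamee-Jain (Type II): Q = -0.965·√(gD⁵h_f/L)·ln[ε/(3.7D) + √(3.17ν²L/(gD³h_f))]
√(gD⁵h_f/L) = √(9.81·0.148⁵·77.5/1440) = 0.006123
ε/(3.7D) = 2.19×10^-6; √(3.17ν²L/(gD³h_f)) = 5.55×10^-5
Q = -0.965·0.006123·ln(5.771×10^-5) = 0.05767 m³/s
Check: V = 3.35 m/s, Re = 3.85×10^5, f = 0.01384, h_f = 77.1 m ≈ 77.5 m ✓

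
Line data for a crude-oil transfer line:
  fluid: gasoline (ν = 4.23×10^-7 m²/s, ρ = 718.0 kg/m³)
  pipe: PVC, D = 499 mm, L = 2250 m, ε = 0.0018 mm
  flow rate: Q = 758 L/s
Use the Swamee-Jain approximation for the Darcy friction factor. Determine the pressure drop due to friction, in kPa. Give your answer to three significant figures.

Δp ≈ 228 kPa

V = 4Q/(πD²) = 4·0.758/(π·0.499²) = 3.876 m/s
Re = VD/ν = 3.876·0.499/4.23×10^-7 = 4.57×10^6 → turbulent
ε/D = 0.0018/499 = 3.61×10^-6
Swamee-Jain: f = 0.009361
h_f = f(L/D)V²/(2g) = 0.009361·(2250/0.499)·3.876²/(2·9.81) = 32.32 m
Δp = ρg·h_f = 718.0·9.81·32.32 = 227.6 kPa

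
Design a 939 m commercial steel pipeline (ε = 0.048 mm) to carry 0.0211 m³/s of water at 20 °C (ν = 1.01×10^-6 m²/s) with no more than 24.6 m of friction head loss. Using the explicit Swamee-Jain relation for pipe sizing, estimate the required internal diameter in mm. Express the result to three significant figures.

D ≈ 122 mm

Swamee-Jain (Type III): D = 0.66·[ε^1.25·(LQ²/(gh_f))^4.75 + ν·Q^9.4·(L/(gh_f))^5.2]^0.04
LQ²/(gh_f) = 0.001732; L/(gh_f) = 3.891
Term 1 = ε^1.25·(…)^4.75 = 3.06×10^-19; Term 2 = ν·Q^9.4·(…)^5.2 = 2.09×10^-19
D = 0.66·(3.06×10^-19 + 2.09×10^-19)^0.04 = 0.1225 m = 122 mm
Check: V = 1.79 m/s, Re = 2.17×10^5, f = 0.01819, h_f = 22.8 m ≈ 24.6 m ✓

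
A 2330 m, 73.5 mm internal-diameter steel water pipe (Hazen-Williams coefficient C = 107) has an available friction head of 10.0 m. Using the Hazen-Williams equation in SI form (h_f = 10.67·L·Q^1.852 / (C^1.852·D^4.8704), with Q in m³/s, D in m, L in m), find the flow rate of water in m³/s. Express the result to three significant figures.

Rearranging: Q = [h_f·C^1.852·D^4.8704 / (10.67·L)]^(1/1.852)
Q = [10.0·107^1.852·0.0735^4.8704 / (10.67·2330)]^0.540 = 0.001639 m³/s

Q ≈ 0.00164 m³/s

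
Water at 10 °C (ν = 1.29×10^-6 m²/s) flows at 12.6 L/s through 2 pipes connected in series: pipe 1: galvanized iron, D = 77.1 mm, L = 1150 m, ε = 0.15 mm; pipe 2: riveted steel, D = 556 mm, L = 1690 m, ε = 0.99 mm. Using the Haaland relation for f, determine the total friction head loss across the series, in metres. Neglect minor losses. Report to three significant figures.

H ≈ 134 m

Pipe 1: V = 2.699 m/s, Re = 1.61×10^5, ε/D = 0.00195, f = 0.02428, h_1 = f(L/D)V²/2g = 134.4 m
Pipe 2: V = 0.05190 m/s, Re = 2.24×10^4, ε/D = 0.00178, f = 0.02856, h_2 = f(L/D)V²/2g = 0.01192 m
Series → Q common, losses add: H = Σh = 134.4 m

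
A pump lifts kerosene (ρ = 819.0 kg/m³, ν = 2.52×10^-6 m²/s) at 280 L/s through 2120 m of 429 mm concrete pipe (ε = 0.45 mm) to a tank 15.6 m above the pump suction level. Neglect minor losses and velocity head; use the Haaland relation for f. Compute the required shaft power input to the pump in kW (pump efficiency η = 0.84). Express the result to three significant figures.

V = 4Q/(πD²) = 1.937 m/s; Re = 3.30×10^5; ε/D = 0.00105; f = 0.02066
h_f = f(L/D)V²/2g = 19.52 m
Total head H = z + h_f = 15.6 + 19.52 = 35.12 m
P_hyd = ρgQH = 819.0·9.81·0.280·35.12 = 79.02 kW
P_shaft = P_hyd/η = 79.02/0.84 = 94.07 kW

P_shaft ≈ 94.1 kW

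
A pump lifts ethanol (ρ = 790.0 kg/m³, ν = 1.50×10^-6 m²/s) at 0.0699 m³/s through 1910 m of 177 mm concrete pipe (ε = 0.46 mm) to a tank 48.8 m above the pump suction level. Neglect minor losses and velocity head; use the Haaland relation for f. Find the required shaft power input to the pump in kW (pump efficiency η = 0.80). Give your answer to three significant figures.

P_shaft ≈ 110 kW

V = 4Q/(πD²) = 2.841 m/s; Re = 3.35×10^5; ε/D = 0.00260; f = 0.02559
h_f = f(L/D)V²/2g = 113.6 m
Total head H = z + h_f = 48.8 + 113.6 = 162.4 m
P_hyd = ρgQH = 790.0·9.81·0.0699·162.4 = 87.97 kW
P_shaft = P_hyd/η = 87.97/0.80 = 110.0 kW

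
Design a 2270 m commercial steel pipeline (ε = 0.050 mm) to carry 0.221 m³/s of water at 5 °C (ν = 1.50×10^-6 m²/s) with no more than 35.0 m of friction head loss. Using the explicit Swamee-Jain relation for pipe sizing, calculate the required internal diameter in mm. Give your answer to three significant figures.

D ≈ 333 mm

Swamee-Jain (Type III): D = 0.66·[ε^1.25·(LQ²/(gh_f))^4.75 + ν·Q^9.4·(L/(gh_f))^5.2]^0.04
LQ²/(gh_f) = 0.3229; L/(gh_f) = 6.611
Term 1 = ε^1.25·(…)^4.75 = 1.96×10^-8; Term 2 = ν·Q^9.4·(…)^5.2 = 1.90×10^-8
D = 0.66·(1.96×10^-8 + 1.90×10^-8)^0.04 = 0.3334 m = 333 mm
Check: V = 2.53 m/s, Re = 5.63×10^5, f = 0.01485, h_f = 33.0 m ≈ 35.0 m ✓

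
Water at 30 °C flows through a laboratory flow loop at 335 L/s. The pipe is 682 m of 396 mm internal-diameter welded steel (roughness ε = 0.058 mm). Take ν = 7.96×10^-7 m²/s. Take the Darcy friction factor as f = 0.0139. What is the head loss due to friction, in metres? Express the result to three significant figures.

V = 4Q/(πD²) = 4·0.335/(π·0.396²) = 2.720 m/s
h_f = f(L/D)V²/(2g) = 0.01390·(682/0.396)·2.720²/(2·9.81) = 9.027 m

h_f ≈ 9.03 m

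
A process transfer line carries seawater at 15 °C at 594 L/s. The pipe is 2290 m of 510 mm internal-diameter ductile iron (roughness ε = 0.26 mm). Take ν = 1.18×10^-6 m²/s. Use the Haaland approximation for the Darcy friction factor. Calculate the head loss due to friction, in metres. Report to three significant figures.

h_f ≈ 33.2 m

V = 4Q/(πD²) = 4·0.594/(π·0.510²) = 2.908 m/s
Re = VD/ν = 2.908·0.510/1.18×10^-6 = 1.26×10^6 → turbulent
ε/D = 0.26/510 = 5.10×10^-4
Haaland: f = 0.01715
h_f = f(L/D)V²/(2g) = 0.01715·(2290/0.510)·2.908²/(2·9.81) = 33.19 m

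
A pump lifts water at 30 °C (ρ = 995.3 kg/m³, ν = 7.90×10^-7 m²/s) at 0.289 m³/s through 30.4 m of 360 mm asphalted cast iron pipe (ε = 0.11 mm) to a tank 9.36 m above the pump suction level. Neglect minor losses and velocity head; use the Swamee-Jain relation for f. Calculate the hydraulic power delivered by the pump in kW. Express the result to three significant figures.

V = 4Q/(πD²) = 2.839 m/s; Re = 1.29×10^6; ε/D = 3.06×10^-4; f = 0.01565
h_f = f(L/D)V²/2g = 0.5430 m
Total head H = z + h_f = 9.36 + 0.5430 = 9.903 m
P_hyd = ρgQH = 995.3·9.81·0.289·9.903 = 27.94 kW

P_hyd ≈ 27.9 kW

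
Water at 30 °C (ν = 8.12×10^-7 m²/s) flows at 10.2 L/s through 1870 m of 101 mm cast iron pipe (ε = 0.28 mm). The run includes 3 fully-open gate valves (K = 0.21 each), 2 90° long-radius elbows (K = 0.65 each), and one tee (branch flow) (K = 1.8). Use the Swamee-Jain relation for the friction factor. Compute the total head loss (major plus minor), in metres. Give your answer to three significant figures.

H_L ≈ 41.1 m

V = 4Q/(πD²) = 1.273 m/s; V²/2g = 0.08261 m
Re = 1.58×10^5, ε/D = 0.00277 → f = 0.02668 (Swamee-Jain)
Major: h_f = f(L/D)·V²/2g = 0.02668·18515·0.08261 = 40.81 m
Minor: ΣK = 3.73; h_m = ΣK·V²/2g = 0.3081 m
Total H_L = 40.81 + 0.3081 = 41.12 m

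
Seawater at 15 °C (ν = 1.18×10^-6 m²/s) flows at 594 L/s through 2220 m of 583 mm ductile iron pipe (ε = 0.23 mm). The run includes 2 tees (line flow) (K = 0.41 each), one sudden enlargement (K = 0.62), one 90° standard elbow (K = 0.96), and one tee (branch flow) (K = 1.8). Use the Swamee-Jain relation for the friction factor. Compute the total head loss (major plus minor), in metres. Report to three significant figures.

V = 4Q/(πD²) = 2.225 m/s; V²/2g = 0.2524 m
Re = 1.10×10^6, ε/D = 3.95×10^-4 → f = 0.01649 (Swamee-Jain)
Major: h_f = f(L/D)·V²/2g = 0.01649·3808·0.2524 = 15.84 m
Minor: ΣK = 4.20; h_m = ΣK·V²/2g = 1.060 m
Total H_L = 15.84 + 1.060 = 16.90 m

H_L ≈ 16.9 m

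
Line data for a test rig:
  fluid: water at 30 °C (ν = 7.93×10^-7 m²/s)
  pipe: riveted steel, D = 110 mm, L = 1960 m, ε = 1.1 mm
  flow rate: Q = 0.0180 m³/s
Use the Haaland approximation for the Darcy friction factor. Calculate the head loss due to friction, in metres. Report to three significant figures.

h_f ≈ 124 m

V = 4Q/(πD²) = 4·0.0180/(π·0.110²) = 1.894 m/s
Re = VD/ν = 1.894·0.110/7.93×10^-7 = 2.63×10^5 → turbulent
ε/D = 1.1/110 = 0.0100
Haaland: f = 0.03819
h_f = f(L/D)V²/(2g) = 0.03819·(1960/0.110)·1.894²/(2·9.81) = 124.4 m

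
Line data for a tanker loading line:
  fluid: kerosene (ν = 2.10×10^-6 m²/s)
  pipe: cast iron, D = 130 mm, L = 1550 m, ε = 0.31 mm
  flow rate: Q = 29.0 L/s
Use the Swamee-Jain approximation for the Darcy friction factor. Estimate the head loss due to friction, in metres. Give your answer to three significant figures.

h_f ≈ 75.2 m

V = 4Q/(πD²) = 4·0.0290/(π·0.130²) = 2.185 m/s
Re = VD/ν = 2.185·0.130/2.10×10^-6 = 1.35×10^5 → turbulent
ε/D = 0.31/130 = 0.00238
Swamee-Jain: f = 0.02591
h_f = f(L/D)V²/(2g) = 0.02591·(1550/0.130)·2.185²/(2·9.81) = 75.16 m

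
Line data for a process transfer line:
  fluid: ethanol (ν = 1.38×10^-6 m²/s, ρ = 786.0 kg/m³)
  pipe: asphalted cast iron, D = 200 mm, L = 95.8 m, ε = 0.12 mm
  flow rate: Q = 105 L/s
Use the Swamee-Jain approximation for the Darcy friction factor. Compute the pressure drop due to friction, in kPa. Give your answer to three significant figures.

V = 4Q/(πD²) = 4·0.105/(π·0.200²) = 3.342 m/s
Re = VD/ν = 3.342·0.200/1.38×10^-6 = 4.84×10^5 → turbulent
ε/D = 0.12/200 = 6.00×10^-4
Swamee-Jain: f = 0.01840
h_f = f(L/D)V²/(2g) = 0.01840·(95.8/0.200)·3.342²/(2·9.81) = 5.018 m
Δp = ρg·h_f = 786.0·9.81·5.018 = 38.69 kPa

Δp ≈ 38.7 kPa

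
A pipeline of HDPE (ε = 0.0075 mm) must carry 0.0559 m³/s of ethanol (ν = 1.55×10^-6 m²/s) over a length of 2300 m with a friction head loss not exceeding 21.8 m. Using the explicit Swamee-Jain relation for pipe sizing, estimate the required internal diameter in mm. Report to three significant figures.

Swamee-Jain (Type III): D = 0.66·[ε^1.25·(LQ²/(gh_f))^4.75 + ν·Q^9.4·(L/(gh_f))^5.2]^0.04
LQ²/(gh_f) = 0.03361; L/(gh_f) = 10.75
Term 1 = ε^1.25·(…)^4.75 = 3.93×10^-14; Term 2 = ν·Q^9.4·(…)^5.2 = 6.03×10^-13
D = 0.66·(3.93×10^-14 + 6.03×10^-13)^0.04 = 0.2147 m = 215 mm
Check: V = 1.54 m/s, Re = 2.14×10^5, f = 0.01566, h_f = 20.4 m ≈ 21.8 m ✓

D ≈ 215 mm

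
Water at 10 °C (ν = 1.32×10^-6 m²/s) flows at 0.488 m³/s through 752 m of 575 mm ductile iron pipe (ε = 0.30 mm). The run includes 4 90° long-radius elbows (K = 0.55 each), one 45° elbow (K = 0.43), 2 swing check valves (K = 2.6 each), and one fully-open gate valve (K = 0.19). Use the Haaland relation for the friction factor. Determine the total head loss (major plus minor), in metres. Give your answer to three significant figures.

H_L ≈ 5.54 m

V = 4Q/(πD²) = 1.879 m/s; V²/2g = 0.1800 m
Re = 8.19×10^5, ε/D = 5.22×10^-4 → f = 0.01741 (Haaland)
Major: h_f = f(L/D)·V²/2g = 0.01741·1308·0.1800 = 4.099 m
Minor: ΣK = 8.02; h_m = ΣK·V²/2g = 1.444 m
Total H_L = 4.099 + 1.444 = 5.542 m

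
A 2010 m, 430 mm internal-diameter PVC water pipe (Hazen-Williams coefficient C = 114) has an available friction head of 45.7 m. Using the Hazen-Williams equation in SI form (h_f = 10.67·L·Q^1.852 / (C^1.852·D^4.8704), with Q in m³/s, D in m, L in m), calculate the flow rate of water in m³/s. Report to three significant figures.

Q ≈ 0.447 m³/s

Rearranging: Q = [h_f·C^1.852·D^4.8704 / (10.67·L)]^(1/1.852)
Q = [45.7·114^1.852·0.430^4.8704 / (10.67·2010)]^0.540 = 0.4472 m³/s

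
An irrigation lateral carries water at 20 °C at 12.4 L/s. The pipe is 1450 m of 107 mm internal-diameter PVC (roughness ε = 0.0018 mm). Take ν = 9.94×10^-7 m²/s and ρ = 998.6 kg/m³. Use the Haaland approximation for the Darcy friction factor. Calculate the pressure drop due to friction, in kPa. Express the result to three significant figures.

V = 4Q/(πD²) = 4·0.0124/(π·0.107²) = 1.379 m/s
Re = VD/ν = 1.379·0.107/9.94×10^-7 = 1.48×10^5 → turbulent
ε/D = 0.0018/107 = 1.68×10^-5
Haaland: f = 0.01652
h_f = f(L/D)V²/(2g) = 0.01652·(1450/0.107)·1.379²/(2·9.81) = 21.70 m
Δp = ρg·h_f = 998.6·9.81·21.70 = 212.6 kPa

Δp ≈ 213 kPa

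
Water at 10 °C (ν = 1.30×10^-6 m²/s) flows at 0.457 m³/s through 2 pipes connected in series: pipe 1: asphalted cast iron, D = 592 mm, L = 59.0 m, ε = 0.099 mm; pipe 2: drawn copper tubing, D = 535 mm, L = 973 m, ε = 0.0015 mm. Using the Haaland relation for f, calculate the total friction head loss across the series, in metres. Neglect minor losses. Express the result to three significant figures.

H ≈ 4.79 m

Pipe 1: V = 1.660 m/s, Re = 7.56×10^5, ε/D = 1.67×10^-4, f = 0.01448, h_1 = f(L/D)V²/2g = 0.2028 m
Pipe 2: V = 2.033 m/s, Re = 8.37×10^5, ε/D = 2.80×10^-6, f = 0.01198, h_2 = f(L/D)V²/2g = 4.590 m
Series → Q common, losses add: H = Σh = 4.793 m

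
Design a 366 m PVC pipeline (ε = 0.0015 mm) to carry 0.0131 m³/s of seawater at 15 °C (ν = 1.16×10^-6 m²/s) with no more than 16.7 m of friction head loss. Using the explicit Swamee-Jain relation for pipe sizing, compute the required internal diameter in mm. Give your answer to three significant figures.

D ≈ 88.5 mm

Swamee-Jain (Type III): D = 0.66·[ε^1.25·(LQ²/(gh_f))^4.75 + ν·Q^9.4·(L/(gh_f))^5.2]^0.04
LQ²/(gh_f) = 3.834×10^-4; L/(gh_f) = 2.234
Term 1 = ε^1.25·(…)^4.75 = 3.11×10^-24; Term 2 = ν·Q^9.4·(…)^5.2 = 1.52×10^-22
D = 0.66·(3.11×10^-24 + 1.52×10^-22)^0.04 = 0.08855 m = 88.5 mm
Check: V = 2.13 m/s, Re = 1.62×10^5, f = 0.01632, h_f = 15.6 m ≈ 16.7 m ✓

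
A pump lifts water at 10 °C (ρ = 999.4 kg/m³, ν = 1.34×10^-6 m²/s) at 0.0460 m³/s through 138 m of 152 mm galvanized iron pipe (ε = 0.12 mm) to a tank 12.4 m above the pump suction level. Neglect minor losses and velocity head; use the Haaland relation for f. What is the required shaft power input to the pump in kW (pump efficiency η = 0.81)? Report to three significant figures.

V = 4Q/(πD²) = 2.535 m/s; Re = 2.88×10^5; ε/D = 7.89×10^-4; f = 0.01962
h_f = f(L/D)V²/2g = 5.836 m
Total head H = z + h_f = 12.4 + 5.836 = 18.24 m
P_hyd = ρgQH = 999.4·9.81·0.0460·18.24 = 8.224 kW
P_shaft = P_hyd/η = 8.224/0.81 = 10.15 kW

P_shaft ≈ 10.2 kW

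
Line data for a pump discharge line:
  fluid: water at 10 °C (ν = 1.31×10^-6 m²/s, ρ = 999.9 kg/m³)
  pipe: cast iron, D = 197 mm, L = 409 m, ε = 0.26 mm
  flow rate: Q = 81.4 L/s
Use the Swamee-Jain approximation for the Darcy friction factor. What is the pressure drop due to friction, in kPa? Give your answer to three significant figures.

Δp ≈ 161 kPa

V = 4Q/(πD²) = 4·0.0814/(π·0.197²) = 2.671 m/s
Re = VD/ν = 2.671·0.197/1.31×10^-6 = 4.02×10^5 → turbulent
ε/D = 0.26/197 = 0.00132
Swamee-Jain: f = 0.02177
h_f = f(L/D)V²/(2g) = 0.02177·(409/0.197)·2.671²/(2·9.81) = 16.43 m
Δp = ρg·h_f = 999.9·9.81·16.43 = 161.2 kPa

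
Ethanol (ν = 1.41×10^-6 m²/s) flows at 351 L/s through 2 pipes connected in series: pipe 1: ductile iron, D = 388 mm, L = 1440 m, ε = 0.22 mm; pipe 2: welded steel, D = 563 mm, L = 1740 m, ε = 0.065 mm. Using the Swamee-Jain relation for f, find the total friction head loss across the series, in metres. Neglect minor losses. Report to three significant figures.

H ≈ 34.3 m

Pipe 1: V = 2.969 m/s, Re = 8.17×10^5, ε/D = 5.67×10^-4, f = 0.01784, h_1 = f(L/D)V²/2g = 29.74 m
Pipe 2: V = 1.410 m/s, Re = 5.63×10^5, ε/D = 1.15×10^-4, f = 0.01446, h_2 = f(L/D)V²/2g = 4.528 m
Series → Q common, losses add: H = Σh = 34.27 m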